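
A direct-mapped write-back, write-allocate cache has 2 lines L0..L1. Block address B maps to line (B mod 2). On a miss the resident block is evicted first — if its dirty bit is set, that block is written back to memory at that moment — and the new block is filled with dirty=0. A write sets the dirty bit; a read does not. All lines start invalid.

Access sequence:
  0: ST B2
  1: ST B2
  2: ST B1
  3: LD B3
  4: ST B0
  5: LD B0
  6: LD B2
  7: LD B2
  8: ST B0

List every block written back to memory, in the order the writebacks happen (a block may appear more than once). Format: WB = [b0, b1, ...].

0: W B2 → L0 miss [D]
1: W B2 → L0 hit [D]
2: W B1 → L1 miss [D]
3: R B3 → L1 miss wb→B1 [-]
4: W B0 → L0 miss wb→B2 [D]
5: R B0 → L0 hit [D]
6: R B2 → L0 miss wb→B0 [-]
7: R B2 → L0 hit [-]
8: W B0 → L0 miss [D]

WB = [1, 2, 0]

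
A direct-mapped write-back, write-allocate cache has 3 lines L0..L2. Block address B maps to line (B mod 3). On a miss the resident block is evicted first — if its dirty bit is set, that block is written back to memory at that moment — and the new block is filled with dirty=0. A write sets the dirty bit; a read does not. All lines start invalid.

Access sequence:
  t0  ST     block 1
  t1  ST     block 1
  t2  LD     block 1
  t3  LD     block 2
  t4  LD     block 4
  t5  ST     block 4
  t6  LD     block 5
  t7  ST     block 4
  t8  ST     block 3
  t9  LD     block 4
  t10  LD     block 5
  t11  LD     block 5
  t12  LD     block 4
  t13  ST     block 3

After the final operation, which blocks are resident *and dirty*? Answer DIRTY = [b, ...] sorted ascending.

  0 | W B1 → L1 miss [D]
  1 | W B1 → L1 hit [D]
  2 | R B1 → L1 hit [D]
  3 | R B2 → L2 miss [-]
  4 | R B4 → L1 miss wb→B1 [-]
  5 | W B4 → L1 hit [D]
  6 | R B5 → L2 miss [-]
  7 | W B4 → L1 hit [D]
  8 | W B3 → L0 miss [D]
  9 | R B4 → L1 hit [D]
  10 | R B5 → L2 hit [-]
  11 | R B5 → L2 hit [-]
  12 | R B4 → L1 hit [D]
  13 | W B3 → L0 hit [D]

DIRTY = [3, 4]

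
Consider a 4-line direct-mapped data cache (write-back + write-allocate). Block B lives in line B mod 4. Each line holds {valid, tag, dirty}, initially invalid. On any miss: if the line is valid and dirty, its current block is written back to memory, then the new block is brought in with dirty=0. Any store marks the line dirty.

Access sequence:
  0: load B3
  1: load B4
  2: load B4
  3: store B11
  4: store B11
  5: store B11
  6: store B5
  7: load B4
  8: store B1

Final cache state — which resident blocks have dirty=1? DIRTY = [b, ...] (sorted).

DIRTY = [1, 11]

0: R B3 → L3 miss [-]
1: R B4 → L0 miss [-]
2: R B4 → L0 hit [-]
3: W B11 → L3 miss [D]
4: W B11 → L3 hit [D]
5: W B11 → L3 hit [D]
6: W B5 → L1 miss [D]
7: R B4 → L0 hit [-]
8: W B1 → L1 miss wb→B5 [D]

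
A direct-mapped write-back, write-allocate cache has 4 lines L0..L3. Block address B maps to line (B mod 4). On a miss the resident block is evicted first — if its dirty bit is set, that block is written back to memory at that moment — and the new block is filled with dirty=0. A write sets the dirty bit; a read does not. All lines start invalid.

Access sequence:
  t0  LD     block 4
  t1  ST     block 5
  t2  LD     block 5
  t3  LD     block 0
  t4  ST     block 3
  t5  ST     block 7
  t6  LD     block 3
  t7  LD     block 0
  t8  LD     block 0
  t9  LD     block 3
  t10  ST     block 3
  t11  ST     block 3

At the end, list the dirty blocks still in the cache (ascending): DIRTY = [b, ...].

DIRTY = [3, 5]

  0 | R B4 → L0 miss [-]
  1 | W B5 → L1 miss [D]
  2 | R B5 → L1 hit [D]
  3 | R B0 → L0 miss [-]
  4 | W B3 → L3 miss [D]
  5 | W B7 → L3 miss wb→B3 [D]
  6 | R B3 → L3 miss wb→B7 [-]
  7 | R B0 → L0 hit [-]
  8 | R B0 → L0 hit [-]
  9 | R B3 → L3 hit [-]
  10 | W B3 → L3 hit [D]
  11 | W B3 → L3 hit [D]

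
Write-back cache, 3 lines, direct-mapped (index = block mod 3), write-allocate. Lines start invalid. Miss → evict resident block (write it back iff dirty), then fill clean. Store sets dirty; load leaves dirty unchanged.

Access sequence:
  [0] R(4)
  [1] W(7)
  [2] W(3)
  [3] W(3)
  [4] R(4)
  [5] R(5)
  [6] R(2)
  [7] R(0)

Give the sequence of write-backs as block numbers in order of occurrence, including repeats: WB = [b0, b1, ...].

WB = [7, 3]

0: R B4 -> L1 miss  d=-]
1: W B7 -> L1 miss  d=D]
2: W B3 -> L0 miss  d=D]
3: W B3 -> L0 hit  d=D]
4: R B4 -> L1 miss wb->B7  d=-]
5: R B5 -> L2 miss  d=-]
6: R B2 -> L2 miss  d=-]
7: R B0 -> L0 miss wb->B3  d=-]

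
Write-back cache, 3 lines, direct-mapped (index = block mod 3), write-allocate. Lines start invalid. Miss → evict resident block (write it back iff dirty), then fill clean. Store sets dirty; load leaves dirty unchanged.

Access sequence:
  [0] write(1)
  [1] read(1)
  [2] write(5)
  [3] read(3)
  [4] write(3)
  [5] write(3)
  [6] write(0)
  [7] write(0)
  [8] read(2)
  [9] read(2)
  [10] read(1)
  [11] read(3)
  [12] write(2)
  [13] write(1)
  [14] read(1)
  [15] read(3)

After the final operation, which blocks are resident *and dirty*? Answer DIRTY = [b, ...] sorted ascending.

0: W B1 -> L1 miss  d=D]
1: R B1 -> L1 hit  d=D]
2: W B5 -> L2 miss  d=D]
3: R B3 -> L0 miss  d=-]
4: W B3 -> L0 hit  d=D]
5: W B3 -> L0 hit  d=D]
6: W B0 -> L0 miss wb->B3  d=D]
7: W B0 -> L0 hit  d=D]
8: R B2 -> L2 miss wb->B5  d=-]
9: R B2 -> L2 hit  d=-]
10: R B1 -> L1 hit  d=D]
11: R B3 -> L0 miss wb->B0  d=-]
12: W B2 -> L2 hit  d=D]
13: W B1 -> L1 hit  d=D]
14: R B1 -> L1 hit  d=D]
15: R B3 -> L0 hit  d=-]

DIRTY = [1, 2]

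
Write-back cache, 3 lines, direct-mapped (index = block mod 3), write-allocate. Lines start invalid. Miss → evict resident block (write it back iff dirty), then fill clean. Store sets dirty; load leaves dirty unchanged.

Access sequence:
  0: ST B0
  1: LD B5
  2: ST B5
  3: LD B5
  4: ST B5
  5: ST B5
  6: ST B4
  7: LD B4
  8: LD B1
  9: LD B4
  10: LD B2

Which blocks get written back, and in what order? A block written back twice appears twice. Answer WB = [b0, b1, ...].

WB = [4, 5]

  0 | W B0 → L0 miss [D]
  1 | R B5 → L2 miss [-]
  2 | W B5 → L2 hit [D]
  3 | R B5 → L2 hit [D]
  4 | W B5 → L2 hit [D]
  5 | W B5 → L2 hit [D]
  6 | W B4 → L1 miss [D]
  7 | R B4 → L1 hit [D]
  8 | R B1 → L1 miss wb→B4 [-]
  9 | R B4 → L1 miss [-]
  10 | R B2 → L2 miss wb→B5 [-]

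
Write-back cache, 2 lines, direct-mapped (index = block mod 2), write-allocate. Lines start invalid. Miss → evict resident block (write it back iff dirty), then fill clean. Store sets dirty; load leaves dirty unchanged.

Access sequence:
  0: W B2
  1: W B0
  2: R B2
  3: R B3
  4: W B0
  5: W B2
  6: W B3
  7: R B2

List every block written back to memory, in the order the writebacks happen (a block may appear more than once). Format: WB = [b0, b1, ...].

0: W B2 → L0 miss [D]
1: W B0 → L0 miss wb→B2 [D]
2: R B2 → L0 miss wb→B0 [-]
3: R B3 → L1 miss [-]
4: W B0 → L0 miss [D]
5: W B2 → L0 miss wb→B0 [D]
6: W B3 → L1 hit [D]
7: R B2 → L0 hit [D]

WB = [2, 0, 0]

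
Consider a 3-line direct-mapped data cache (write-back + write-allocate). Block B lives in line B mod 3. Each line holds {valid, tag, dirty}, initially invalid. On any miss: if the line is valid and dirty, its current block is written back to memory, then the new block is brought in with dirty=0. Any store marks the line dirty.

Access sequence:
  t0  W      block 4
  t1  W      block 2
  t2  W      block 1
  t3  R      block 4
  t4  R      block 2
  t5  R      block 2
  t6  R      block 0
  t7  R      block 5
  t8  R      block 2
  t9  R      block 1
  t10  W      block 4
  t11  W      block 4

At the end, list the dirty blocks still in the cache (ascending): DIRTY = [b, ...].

DIRTY = [4]

0: W B4 → L1 miss [D]
1: W B2 → L2 miss [D]
2: W B1 → L1 miss wb→B4 [D]
3: R B4 → L1 miss wb→B1 [-]
4: R B2 → L2 hit [D]
5: R B2 → L2 hit [D]
6: R B0 → L0 miss [-]
7: R B5 → L2 miss wb→B2 [-]
8: R B2 → L2 miss [-]
9: R B1 → L1 miss [-]
10: W B4 → L1 miss [D]
11: W B4 → L1 hit [D]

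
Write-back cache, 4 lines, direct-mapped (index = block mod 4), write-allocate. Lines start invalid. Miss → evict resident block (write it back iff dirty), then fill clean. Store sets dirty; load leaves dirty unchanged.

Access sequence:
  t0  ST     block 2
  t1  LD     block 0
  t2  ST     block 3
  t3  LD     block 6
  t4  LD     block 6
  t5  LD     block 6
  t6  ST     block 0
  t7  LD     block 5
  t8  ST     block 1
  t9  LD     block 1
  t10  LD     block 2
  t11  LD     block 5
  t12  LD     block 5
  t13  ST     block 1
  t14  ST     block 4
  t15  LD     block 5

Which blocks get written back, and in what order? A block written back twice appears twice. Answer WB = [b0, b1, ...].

  0 | W B2 → L2 miss [D]
  1 | R B0 → L0 miss [-]
  2 | W B3 → L3 miss [D]
  3 | R B6 → L2 miss wb→B2 [-]
  4 | R B6 → L2 hit [-]
  5 | R B6 → L2 hit [-]
  6 | W B0 → L0 hit [D]
  7 | R B5 → L1 miss [-]
  8 | W B1 → L1 miss [D]
  9 | R B1 → L1 hit [D]
  10 | R B2 → L2 miss [-]
  11 | R B5 → L1 miss wb→B1 [-]
  12 | R B5 → L1 hit [-]
  13 | W B1 → L1 miss [D]
  14 | W B4 → L0 miss wb→B0 [D]
  15 | R B5 → L1 miss wb→B1 [-]

WB = [2, 1, 0, 1]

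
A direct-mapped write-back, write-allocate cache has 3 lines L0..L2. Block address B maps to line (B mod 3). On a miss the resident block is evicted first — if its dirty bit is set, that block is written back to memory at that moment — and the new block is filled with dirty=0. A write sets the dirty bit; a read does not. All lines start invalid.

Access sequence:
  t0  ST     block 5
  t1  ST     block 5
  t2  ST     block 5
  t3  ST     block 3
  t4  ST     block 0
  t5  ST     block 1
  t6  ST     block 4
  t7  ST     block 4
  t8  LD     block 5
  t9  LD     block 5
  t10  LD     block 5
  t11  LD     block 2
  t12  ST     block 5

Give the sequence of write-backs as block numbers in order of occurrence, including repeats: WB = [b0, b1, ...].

0: W B5 → L2 miss [D]
1: W B5 → L2 hit [D]
2: W B5 → L2 hit [D]
3: W B3 → L0 miss [D]
4: W B0 → L0 miss wb→B3 [D]
5: W B1 → L1 miss [D]
6: W B4 → L1 miss wb→B1 [D]
7: W B4 → L1 hit [D]
8: R B5 → L2 hit [D]
9: R B5 → L2 hit [D]
10: R B5 → L2 hit [D]
11: R B2 → L2 miss wb→B5 [-]
12: W B5 → L2 miss [D]

WB = [3, 1, 5]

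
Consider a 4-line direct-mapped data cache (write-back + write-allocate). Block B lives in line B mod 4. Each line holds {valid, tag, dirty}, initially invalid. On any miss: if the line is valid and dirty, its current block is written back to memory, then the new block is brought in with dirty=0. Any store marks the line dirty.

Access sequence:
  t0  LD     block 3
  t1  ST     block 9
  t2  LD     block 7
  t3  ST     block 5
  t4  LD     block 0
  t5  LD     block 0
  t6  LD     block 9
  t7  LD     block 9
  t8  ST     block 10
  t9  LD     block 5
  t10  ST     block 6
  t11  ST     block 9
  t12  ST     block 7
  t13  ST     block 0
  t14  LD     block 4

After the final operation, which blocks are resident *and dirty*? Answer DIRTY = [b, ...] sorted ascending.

  0 | R B3 → L3 miss [-]
  1 | W B9 → L1 miss [D]
  2 | R B7 → L3 miss [-]
  3 | W B5 → L1 miss wb→B9 [D]
  4 | R B0 → L0 miss [-]
  5 | R B0 → L0 hit [-]
  6 | R B9 → L1 miss wb→B5 [-]
  7 | R B9 → L1 hit [-]
  8 | W B10 → L2 miss [D]
  9 | R B5 → L1 miss [-]
  10 | W B6 → L2 miss wb→B10 [D]
  11 | W B9 → L1 miss [D]
  12 | W B7 → L3 hit [D]
  13 | W B0 → L0 hit [D]
  14 | R B4 → L0 miss wb→B0 [-]

DIRTY = [6, 7, 9]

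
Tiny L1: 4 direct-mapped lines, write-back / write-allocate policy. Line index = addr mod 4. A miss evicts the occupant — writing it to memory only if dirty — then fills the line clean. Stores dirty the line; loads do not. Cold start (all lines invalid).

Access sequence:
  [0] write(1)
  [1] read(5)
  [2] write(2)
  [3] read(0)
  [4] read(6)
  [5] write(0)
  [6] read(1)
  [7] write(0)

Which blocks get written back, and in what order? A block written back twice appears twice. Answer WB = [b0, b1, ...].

WB = [1, 2]

0: W B1 -> L1 miss  d=D]
1: R B5 -> L1 miss wb->B1  d=-]
2: W B2 -> L2 miss  d=D]
3: R B0 -> L0 miss  d=-]
4: R B6 -> L2 miss wb->B2  d=-]
5: W B0 -> L0 hit  d=D]
6: R B1 -> L1 miss  d=-]
7: W B0 -> L0 hit  d=D]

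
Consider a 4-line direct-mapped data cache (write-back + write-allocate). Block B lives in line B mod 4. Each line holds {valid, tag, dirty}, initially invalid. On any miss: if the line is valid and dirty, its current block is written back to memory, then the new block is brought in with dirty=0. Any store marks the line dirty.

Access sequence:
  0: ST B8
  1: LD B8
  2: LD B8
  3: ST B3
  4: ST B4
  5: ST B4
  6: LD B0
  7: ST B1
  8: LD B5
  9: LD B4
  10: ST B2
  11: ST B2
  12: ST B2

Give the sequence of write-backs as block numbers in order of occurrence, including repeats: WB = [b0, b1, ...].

  0 | W B8 → L0 miss [D]
  1 | R B8 → L0 hit [D]
  2 | R B8 → L0 hit [D]
  3 | W B3 → L3 miss [D]
  4 | W B4 → L0 miss wb→B8 [D]
  5 | W B4 → L0 hit [D]
  6 | R B0 → L0 miss wb→B4 [-]
  7 | W B1 → L1 miss [D]
  8 | R B5 → L1 miss wb→B1 [-]
  9 | R B4 → L0 miss [-]
  10 | W B2 → L2 miss [D]
  11 | W B2 → L2 hit [D]
  12 | W B2 → L2 hit [D]

WB = [8, 4, 1]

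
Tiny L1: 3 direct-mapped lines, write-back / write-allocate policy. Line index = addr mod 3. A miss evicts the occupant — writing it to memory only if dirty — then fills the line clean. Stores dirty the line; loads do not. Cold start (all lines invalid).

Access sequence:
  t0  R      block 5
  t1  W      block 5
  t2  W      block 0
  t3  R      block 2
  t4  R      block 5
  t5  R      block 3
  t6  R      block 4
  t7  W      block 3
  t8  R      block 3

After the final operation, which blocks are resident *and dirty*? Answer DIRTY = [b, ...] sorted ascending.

0: R B5 -> L2 miss  d=-]
1: W B5 -> L2 hit  d=D]
2: W B0 -> L0 miss  d=D]
3: R B2 -> L2 miss wb->B5  d=-]
4: R B5 -> L2 miss  d=-]
5: R B3 -> L0 miss wb->B0  d=-]
6: R B4 -> L1 miss  d=-]
7: W B3 -> L0 hit  d=D]
8: R B3 -> L0 hit  d=D]

DIRTY = [3]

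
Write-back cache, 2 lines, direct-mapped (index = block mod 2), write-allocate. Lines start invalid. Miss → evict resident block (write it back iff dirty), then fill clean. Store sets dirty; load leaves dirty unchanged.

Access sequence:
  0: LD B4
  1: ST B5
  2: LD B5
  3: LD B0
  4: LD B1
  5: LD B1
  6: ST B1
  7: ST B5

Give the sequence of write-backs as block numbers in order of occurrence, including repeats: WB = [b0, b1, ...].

WB = [5, 1]

  0 | R B4 → L0 miss [-]
  1 | W B5 → L1 miss [D]
  2 | R B5 → L1 hit [D]
  3 | R B0 → L0 miss [-]
  4 | R B1 → L1 miss wb→B5 [-]
  5 | R B1 → L1 hit [-]
  6 | W B1 → L1 hit [D]
  7 | W B5 → L1 miss wb→B1 [D]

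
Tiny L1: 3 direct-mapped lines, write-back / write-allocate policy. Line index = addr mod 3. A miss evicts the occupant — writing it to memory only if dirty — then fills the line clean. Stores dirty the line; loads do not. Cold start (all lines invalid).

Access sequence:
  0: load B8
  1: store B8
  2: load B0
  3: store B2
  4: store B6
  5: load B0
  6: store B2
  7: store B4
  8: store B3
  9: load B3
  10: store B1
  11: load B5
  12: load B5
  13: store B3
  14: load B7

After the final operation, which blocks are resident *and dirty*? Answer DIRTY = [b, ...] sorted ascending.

DIRTY = [3]

  0 | R B8 → L2 miss [-]
  1 | W B8 → L2 hit [D]
  2 | R B0 → L0 miss [-]
  3 | W B2 → L2 miss wb→B8 [D]
  4 | W B6 → L0 miss [D]
  5 | R B0 → L0 miss wb→B6 [-]
  6 | W B2 → L2 hit [D]
  7 | W B4 → L1 miss [D]
  8 | W B3 → L0 miss [D]
  9 | R B3 → L0 hit [D]
  10 | W B1 → L1 miss wb→B4 [D]
  11 | R B5 → L2 miss wb→B2 [-]
  12 | R B5 → L2 hit [-]
  13 | W B3 → L0 hit [D]
  14 | R B7 → L1 miss wb→B1 [-]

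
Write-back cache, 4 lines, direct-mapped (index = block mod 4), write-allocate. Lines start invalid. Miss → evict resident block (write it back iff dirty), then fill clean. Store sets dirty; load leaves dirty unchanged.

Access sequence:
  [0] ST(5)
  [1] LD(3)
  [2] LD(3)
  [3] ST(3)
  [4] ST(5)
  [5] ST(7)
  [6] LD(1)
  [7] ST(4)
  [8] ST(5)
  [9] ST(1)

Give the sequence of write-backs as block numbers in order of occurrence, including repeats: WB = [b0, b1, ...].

WB = [3, 5, 5]

0: W B5 -> L1 miss  d=D]
1: R B3 -> L3 miss  d=-]
2: R B3 -> L3 hit  d=-]
3: W B3 -> L3 hit  d=D]
4: W B5 -> L1 hit  d=D]
5: W B7 -> L3 miss wb->B3  d=D]
6: R B1 -> L1 miss wb->B5  d=-]
7: W B4 -> L0 miss  d=D]
8: W B5 -> L1 miss  d=D]
9: W B1 -> L1 miss wb->B5  d=D]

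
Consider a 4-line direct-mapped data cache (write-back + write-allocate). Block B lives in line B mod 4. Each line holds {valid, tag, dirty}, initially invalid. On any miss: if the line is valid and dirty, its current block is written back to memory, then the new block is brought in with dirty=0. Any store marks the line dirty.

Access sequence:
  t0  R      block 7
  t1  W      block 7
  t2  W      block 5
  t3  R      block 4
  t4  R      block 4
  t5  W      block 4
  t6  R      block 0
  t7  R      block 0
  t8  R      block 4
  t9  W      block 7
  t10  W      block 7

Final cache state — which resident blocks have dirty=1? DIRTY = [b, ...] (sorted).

0: R B7 → L3 miss [-]
1: W B7 → L3 hit [D]
2: W B5 → L1 miss [D]
3: R B4 → L0 miss [-]
4: R B4 → L0 hit [-]
5: W B4 → L0 hit [D]
6: R B0 → L0 miss wb→B4 [-]
7: R B0 → L0 hit [-]
8: R B4 → L0 miss [-]
9: W B7 → L3 hit [D]
10: W B7 → L3 hit [D]

DIRTY = [5, 7]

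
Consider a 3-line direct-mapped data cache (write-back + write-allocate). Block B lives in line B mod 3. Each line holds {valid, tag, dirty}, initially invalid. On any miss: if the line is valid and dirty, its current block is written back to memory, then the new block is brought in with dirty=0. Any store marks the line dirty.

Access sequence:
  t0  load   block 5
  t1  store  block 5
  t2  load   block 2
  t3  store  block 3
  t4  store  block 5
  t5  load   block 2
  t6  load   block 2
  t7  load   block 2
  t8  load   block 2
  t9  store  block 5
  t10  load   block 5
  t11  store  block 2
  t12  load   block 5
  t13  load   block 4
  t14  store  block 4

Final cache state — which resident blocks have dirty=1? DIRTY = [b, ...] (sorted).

DIRTY = [3, 4]

0: R B5 → L2 miss [-]
1: W B5 → L2 hit [D]
2: R B2 → L2 miss wb→B5 [-]
3: W B3 → L0 miss [D]
4: W B5 → L2 miss [D]
5: R B2 → L2 miss wb→B5 [-]
6: R B2 → L2 hit [-]
7: R B2 → L2 hit [-]
8: R B2 → L2 hit [-]
9: W B5 → L2 miss [D]
10: R B5 → L2 hit [D]
11: W B2 → L2 miss wb→B5 [D]
12: R B5 → L2 miss wb→B2 [-]
13: R B4 → L1 miss [-]
14: W B4 → L1 hit [D]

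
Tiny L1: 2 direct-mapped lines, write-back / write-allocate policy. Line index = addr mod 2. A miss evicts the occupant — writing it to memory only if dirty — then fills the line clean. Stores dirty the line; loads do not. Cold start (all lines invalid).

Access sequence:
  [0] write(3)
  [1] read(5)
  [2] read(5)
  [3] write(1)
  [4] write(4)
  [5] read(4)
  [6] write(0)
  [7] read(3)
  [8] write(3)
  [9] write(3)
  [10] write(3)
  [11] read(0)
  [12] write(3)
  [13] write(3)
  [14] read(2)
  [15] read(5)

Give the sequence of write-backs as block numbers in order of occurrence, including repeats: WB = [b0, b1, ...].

0: W B3 -> L1 miss  d=D]
1: R B5 -> L1 miss wb->B3  d=-]
2: R B5 -> L1 hit  d=-]
3: W B1 -> L1 miss  d=D]
4: W B4 -> L0 miss  d=D]
5: R B4 -> L0 hit  d=D]
6: W B0 -> L0 miss wb->B4  d=D]
7: R B3 -> L1 miss wb->B1  d=-]
8: W B3 -> L1 hit  d=D]
9: W B3 -> L1 hit  d=D]
10: W B3 -> L1 hit  d=D]
11: R B0 -> L0 hit  d=D]
12: W B3 -> L1 hit  d=D]
13: W B3 -> L1 hit  d=D]
14: R B2 -> L0 miss wb->B0  d=-]
15: R B5 -> L1 miss wb->B3  d=-]

WB = [3, 4, 1, 0, 3]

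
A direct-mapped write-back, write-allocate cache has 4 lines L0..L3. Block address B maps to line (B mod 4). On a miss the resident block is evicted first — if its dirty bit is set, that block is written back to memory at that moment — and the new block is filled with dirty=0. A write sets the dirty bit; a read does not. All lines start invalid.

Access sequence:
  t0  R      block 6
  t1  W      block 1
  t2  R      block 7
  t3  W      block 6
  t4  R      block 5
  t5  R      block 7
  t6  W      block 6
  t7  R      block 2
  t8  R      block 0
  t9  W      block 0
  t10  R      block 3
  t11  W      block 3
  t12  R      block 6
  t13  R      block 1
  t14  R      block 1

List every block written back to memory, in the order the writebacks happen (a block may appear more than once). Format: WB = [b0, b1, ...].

WB = [1, 6]

0: R B6 → L2 miss [-]
1: W B1 → L1 miss [D]
2: R B7 → L3 miss [-]
3: W B6 → L2 hit [D]
4: R B5 → L1 miss wb→B1 [-]
5: R B7 → L3 hit [-]
6: W B6 → L2 hit [D]
7: R B2 → L2 miss wb→B6 [-]
8: R B0 → L0 miss [-]
9: W B0 → L0 hit [D]
10: R B3 → L3 miss [-]
11: W B3 → L3 hit [D]
12: R B6 → L2 miss [-]
13: R B1 → L1 miss [-]
14: R B1 → L1 hit [-]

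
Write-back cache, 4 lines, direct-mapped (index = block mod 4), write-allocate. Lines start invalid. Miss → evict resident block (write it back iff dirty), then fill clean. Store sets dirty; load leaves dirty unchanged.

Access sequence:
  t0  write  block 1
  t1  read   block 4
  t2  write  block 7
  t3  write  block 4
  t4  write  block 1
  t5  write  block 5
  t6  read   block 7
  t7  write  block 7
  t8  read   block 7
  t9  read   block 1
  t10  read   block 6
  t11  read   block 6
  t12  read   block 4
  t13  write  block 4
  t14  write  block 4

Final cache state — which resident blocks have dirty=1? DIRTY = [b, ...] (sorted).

0: W B1 → L1 miss [D]
1: R B4 → L0 miss [-]
2: W B7 → L3 miss [D]
3: W B4 → L0 hit [D]
4: W B1 → L1 hit [D]
5: W B5 → L1 miss wb→B1 [D]
6: R B7 → L3 hit [D]
7: W B7 → L3 hit [D]
8: R B7 → L3 hit [D]
9: R B1 → L1 miss wb→B5 [-]
10: R B6 → L2 miss [-]
11: R B6 → L2 hit [-]
12: R B4 → L0 hit [D]
13: W B4 → L0 hit [D]
14: W B4 → L0 hit [D]

DIRTY = [4, 7]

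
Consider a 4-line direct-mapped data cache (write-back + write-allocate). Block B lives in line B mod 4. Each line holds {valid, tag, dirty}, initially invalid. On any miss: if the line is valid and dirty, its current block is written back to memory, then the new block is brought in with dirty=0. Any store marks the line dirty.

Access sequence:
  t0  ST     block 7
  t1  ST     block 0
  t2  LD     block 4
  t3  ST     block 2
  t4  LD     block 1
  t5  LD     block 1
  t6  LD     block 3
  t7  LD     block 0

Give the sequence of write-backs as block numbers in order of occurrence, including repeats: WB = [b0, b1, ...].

0: W B7 -> L3 miss  d=D]
1: W B0 -> L0 miss  d=D]
2: R B4 -> L0 miss wb->B0  d=-]
3: W B2 -> L2 miss  d=D]
4: R B1 -> L1 miss  d=-]
5: R B1 -> L1 hit  d=-]
6: R B3 -> L3 miss wb->B7  d=-]
7: R B0 -> L0 miss  d=-]

WB = [0, 7]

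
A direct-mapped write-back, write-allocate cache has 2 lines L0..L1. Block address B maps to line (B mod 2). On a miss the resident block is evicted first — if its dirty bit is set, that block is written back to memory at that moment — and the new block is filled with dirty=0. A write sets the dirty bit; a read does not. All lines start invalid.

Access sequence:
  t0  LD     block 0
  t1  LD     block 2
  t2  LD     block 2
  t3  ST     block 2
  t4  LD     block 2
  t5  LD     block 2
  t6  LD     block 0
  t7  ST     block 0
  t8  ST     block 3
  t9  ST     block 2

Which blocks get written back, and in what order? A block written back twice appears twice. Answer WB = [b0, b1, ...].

WB = [2, 0]

0: R B0 → L0 miss [-]
1: R B2 → L0 miss [-]
2: R B2 → L0 hit [-]
3: W B2 → L0 hit [D]
4: R B2 → L0 hit [D]
5: R B2 → L0 hit [D]
6: R B0 → L0 miss wb→B2 [-]
7: W B0 → L0 hit [D]
8: W B3 → L1 miss [D]
9: W B2 → L0 miss wb→B0 [D]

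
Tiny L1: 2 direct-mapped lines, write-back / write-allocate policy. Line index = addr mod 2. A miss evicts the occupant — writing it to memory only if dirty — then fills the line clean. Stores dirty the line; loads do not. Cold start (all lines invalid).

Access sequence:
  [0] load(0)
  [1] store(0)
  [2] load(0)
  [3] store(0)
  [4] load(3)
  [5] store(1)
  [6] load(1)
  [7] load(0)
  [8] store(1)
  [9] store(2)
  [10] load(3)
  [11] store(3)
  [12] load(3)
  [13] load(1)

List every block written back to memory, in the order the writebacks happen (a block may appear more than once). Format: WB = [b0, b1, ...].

0: R B0 → L0 miss [-]
1: W B0 → L0 hit [D]
2: R B0 → L0 hit [D]
3: W B0 → L0 hit [D]
4: R B3 → L1 miss [-]
5: W B1 → L1 miss [D]
6: R B1 → L1 hit [D]
7: R B0 → L0 hit [D]
8: W B1 → L1 hit [D]
9: W B2 → L0 miss wb→B0 [D]
10: R B3 → L1 miss wb→B1 [-]
11: W B3 → L1 hit [D]
12: R B3 → L1 hit [D]
13: R B1 → L1 miss wb→B3 [-]

WB = [0, 1, 3]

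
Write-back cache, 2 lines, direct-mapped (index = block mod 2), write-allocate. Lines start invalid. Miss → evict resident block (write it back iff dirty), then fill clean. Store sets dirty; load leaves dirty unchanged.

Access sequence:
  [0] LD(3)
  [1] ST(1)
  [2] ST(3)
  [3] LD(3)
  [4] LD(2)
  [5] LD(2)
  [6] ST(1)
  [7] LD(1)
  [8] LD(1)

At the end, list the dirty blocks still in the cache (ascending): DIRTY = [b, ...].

DIRTY = [1]

0: R B3 → L1 miss [-]
1: W B1 → L1 miss [D]
2: W B3 → L1 miss wb→B1 [D]
3: R B3 → L1 hit [D]
4: R B2 → L0 miss [-]
5: R B2 → L0 hit [-]
6: W B1 → L1 miss wb→B3 [D]
7: R B1 → L1 hit [D]
8: R B1 → L1 hit [D]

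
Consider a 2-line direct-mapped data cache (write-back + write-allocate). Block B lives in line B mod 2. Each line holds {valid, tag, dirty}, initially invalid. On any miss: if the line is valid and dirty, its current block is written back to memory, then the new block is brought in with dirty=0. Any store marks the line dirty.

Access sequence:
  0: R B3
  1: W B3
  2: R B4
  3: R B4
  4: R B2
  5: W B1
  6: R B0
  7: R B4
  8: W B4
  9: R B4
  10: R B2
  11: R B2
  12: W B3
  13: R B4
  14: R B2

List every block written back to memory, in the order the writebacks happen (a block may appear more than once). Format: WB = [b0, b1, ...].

0: R B3 -> L1 miss  d=-]
1: W B3 -> L1 hit  d=D]
2: R B4 -> L0 miss  d=-]
3: R B4 -> L0 hit  d=-]
4: R B2 -> L0 miss  d=-]
5: W B1 -> L1 miss wb->B3  d=D]
6: R B0 -> L0 miss  d=-]
7: R B4 -> L0 miss  d=-]
8: W B4 -> L0 hit  d=D]
9: R B4 -> L0 hit  d=D]
10: R B2 -> L0 miss wb->B4  d=-]
11: R B2 -> L0 hit  d=-]
12: W B3 -> L1 miss wb->B1  d=D]
13: R B4 -> L0 miss  d=-]
14: R B2 -> L0 miss  d=-]

WB = [3, 4, 1]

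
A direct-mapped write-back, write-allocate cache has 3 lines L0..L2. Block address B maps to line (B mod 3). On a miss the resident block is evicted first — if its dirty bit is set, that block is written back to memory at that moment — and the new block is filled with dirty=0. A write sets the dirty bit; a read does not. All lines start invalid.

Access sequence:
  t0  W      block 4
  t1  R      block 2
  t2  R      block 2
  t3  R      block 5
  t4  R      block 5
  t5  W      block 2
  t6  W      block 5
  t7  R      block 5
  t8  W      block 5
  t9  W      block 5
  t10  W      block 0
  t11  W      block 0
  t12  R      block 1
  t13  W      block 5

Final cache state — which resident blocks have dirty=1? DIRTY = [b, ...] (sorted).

DIRTY = [0, 5]

  0 | W B4 → L1 miss [D]
  1 | R B2 → L2 miss [-]
  2 | R B2 → L2 hit [-]
  3 | R B5 → L2 miss [-]
  4 | R B5 → L2 hit [-]
  5 | W B2 → L2 miss [D]
  6 | W B5 → L2 miss wb→B2 [D]
  7 | R B5 → L2 hit [D]
  8 | W B5 → L2 hit [D]
  9 | W B5 → L2 hit [D]
  10 | W B0 → L0 miss [D]
  11 | W B0 → L0 hit [D]
  12 | R B1 → L1 miss wb→B4 [-]
  13 | W B5 → L2 hit [D]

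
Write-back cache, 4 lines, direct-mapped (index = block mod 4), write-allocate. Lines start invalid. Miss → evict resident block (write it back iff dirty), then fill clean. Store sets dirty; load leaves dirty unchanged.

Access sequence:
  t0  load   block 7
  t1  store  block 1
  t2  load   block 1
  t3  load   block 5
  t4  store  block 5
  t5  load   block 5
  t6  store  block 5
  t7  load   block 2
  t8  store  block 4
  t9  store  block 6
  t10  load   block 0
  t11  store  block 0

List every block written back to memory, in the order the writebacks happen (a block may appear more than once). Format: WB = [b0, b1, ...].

  0 | R B7 → L3 miss [-]
  1 | W B1 → L1 miss [D]
  2 | R B1 → L1 hit [D]
  3 | R B5 → L1 miss wb→B1 [-]
  4 | W B5 → L1 hit [D]
  5 | R B5 → L1 hit [D]
  6 | W B5 → L1 hit [D]
  7 | R B2 → L2 miss [-]
  8 | W B4 → L0 miss [D]
  9 | W B6 → L2 miss [D]
  10 | R B0 → L0 miss wb→B4 [-]
  11 | W B0 → L0 hit [D]

WB = [1, 4]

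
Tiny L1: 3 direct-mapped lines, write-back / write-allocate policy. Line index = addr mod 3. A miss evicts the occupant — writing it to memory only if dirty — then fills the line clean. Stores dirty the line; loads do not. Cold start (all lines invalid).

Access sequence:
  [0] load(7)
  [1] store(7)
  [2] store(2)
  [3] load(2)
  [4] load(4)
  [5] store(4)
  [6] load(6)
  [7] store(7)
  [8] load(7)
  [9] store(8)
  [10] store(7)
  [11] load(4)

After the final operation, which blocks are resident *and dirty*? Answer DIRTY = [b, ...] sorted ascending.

  0 | R B7 → L1 miss [-]
  1 | W B7 → L1 hit [D]
  2 | W B2 → L2 miss [D]
  3 | R B2 → L2 hit [D]
  4 | R B4 → L1 miss wb→B7 [-]
  5 | W B4 → L1 hit [D]
  6 | R B6 → L0 miss [-]
  7 | W B7 → L1 miss wb→B4 [D]
  8 | R B7 → L1 hit [D]
  9 | W B8 → L2 miss wb→B2 [D]
  10 | W B7 → L1 hit [D]
  11 | R B4 → L1 miss wb→B7 [-]

DIRTY = [8]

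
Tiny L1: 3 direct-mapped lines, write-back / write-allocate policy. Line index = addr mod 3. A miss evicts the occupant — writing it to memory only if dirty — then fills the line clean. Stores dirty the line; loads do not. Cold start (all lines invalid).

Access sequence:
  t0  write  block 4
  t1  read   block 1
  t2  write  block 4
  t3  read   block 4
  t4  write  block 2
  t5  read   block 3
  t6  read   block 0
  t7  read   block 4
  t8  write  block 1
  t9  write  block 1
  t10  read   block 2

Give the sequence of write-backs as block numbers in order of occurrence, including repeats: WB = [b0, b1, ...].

WB = [4, 4]

  0 | W B4 → L1 miss [D]
  1 | R B1 → L1 miss wb→B4 [-]
  2 | W B4 → L1 miss [D]
  3 | R B4 → L1 hit [D]
  4 | W B2 → L2 miss [D]
  5 | R B3 → L0 miss [-]
  6 | R B0 → L0 miss [-]
  7 | R B4 → L1 hit [D]
  8 | W B1 → L1 miss wb→B4 [D]
  9 | W B1 → L1 hit [D]
  10 | R B2 → L2 hit [D]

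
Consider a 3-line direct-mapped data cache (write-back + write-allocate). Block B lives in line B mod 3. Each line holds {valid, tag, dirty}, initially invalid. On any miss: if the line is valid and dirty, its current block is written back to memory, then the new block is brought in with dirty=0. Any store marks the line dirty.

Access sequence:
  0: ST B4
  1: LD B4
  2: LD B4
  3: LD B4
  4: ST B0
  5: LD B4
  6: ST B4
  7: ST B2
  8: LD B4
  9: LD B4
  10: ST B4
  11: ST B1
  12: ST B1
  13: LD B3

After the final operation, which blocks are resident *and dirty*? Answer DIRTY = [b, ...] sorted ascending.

0: W B4 -> L1 miss  d=D]
1: R B4 -> L1 hit  d=D]
2: R B4 -> L1 hit  d=D]
3: R B4 -> L1 hit  d=D]
4: W B0 -> L0 miss  d=D]
5: R B4 -> L1 hit  d=D]
6: W B4 -> L1 hit  d=D]
7: W B2 -> L2 miss  d=D]
8: R B4 -> L1 hit  d=D]
9: R B4 -> L1 hit  d=D]
10: W B4 -> L1 hit  d=D]
11: W B1 -> L1 miss wb->B4  d=D]
12: W B1 -> L1 hit  d=D]
13: R B3 -> L0 miss wb->B0  d=-]

DIRTY = [1, 2]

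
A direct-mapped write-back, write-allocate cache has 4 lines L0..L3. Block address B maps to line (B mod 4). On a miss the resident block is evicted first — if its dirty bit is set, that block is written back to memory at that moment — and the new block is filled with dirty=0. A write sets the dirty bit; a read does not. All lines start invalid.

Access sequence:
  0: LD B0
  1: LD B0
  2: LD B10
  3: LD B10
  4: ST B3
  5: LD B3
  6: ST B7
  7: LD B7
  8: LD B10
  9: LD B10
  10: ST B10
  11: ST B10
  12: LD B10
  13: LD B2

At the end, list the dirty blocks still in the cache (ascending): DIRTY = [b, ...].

DIRTY = [7]

0: R B0 -> L0 miss  d=-]
1: R B0 -> L0 hit  d=-]
2: R B10 -> L2 miss  d=-]
3: R B10 -> L2 hit  d=-]
4: W B3 -> L3 miss  d=D]
5: R B3 -> L3 hit  d=D]
6: W B7 -> L3 miss wb->B3  d=D]
7: R B7 -> L3 hit  d=D]
8: R B10 -> L2 hit  d=-]
9: R B10 -> L2 hit  d=-]
10: W B10 -> L2 hit  d=D]
11: W B10 -> L2 hit  d=D]
12: R B10 -> L2 hit  d=D]
13: R B2 -> L2 miss wb->B10  d=-]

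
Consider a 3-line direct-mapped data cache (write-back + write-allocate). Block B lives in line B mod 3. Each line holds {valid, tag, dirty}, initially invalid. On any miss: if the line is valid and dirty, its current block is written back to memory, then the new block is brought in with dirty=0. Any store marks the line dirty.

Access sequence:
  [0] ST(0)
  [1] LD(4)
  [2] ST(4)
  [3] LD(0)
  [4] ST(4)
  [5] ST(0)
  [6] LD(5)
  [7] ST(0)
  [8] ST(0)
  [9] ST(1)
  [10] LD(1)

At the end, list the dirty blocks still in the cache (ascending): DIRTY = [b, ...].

0: W B0 → L0 miss [D]
1: R B4 → L1 miss [-]
2: W B4 → L1 hit [D]
3: R B0 → L0 hit [D]
4: W B4 → L1 hit [D]
5: W B0 → L0 hit [D]
6: R B5 → L2 miss [-]
7: W B0 → L0 hit [D]
8: W B0 → L0 hit [D]
9: W B1 → L1 miss wb→B4 [D]
10: R B1 → L1 hit [D]

DIRTY = [0, 1]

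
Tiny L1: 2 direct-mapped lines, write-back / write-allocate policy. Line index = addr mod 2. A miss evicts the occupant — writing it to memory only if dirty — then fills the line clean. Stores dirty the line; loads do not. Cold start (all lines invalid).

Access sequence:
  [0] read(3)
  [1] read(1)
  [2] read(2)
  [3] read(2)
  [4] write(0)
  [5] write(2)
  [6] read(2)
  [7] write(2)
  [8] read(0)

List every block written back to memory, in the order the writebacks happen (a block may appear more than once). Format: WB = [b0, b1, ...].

  0 | R B3 → L1 miss [-]
  1 | R B1 → L1 miss [-]
  2 | R B2 → L0 miss [-]
  3 | R B2 → L0 hit [-]
  4 | W B0 → L0 miss [D]
  5 | W B2 → L0 miss wb→B0 [D]
  6 | R B2 → L0 hit [D]
  7 | W B2 → L0 hit [D]
  8 | R B0 → L0 miss wb→B2 [-]

WB = [0, 2]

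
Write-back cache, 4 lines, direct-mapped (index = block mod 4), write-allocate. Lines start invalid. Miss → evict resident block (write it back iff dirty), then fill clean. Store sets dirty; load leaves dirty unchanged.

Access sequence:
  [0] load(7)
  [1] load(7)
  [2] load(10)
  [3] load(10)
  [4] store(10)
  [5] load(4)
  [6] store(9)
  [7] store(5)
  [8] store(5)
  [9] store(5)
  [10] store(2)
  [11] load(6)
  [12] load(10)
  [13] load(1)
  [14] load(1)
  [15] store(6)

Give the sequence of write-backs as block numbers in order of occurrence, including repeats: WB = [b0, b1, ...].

0: R B7 -> L3 miss  d=-]
1: R B7 -> L3 hit  d=-]
2: R B10 -> L2 miss  d=-]
3: R B10 -> L2 hit  d=-]
4: W B10 -> L2 hit  d=D]
5: R B4 -> L0 miss  d=-]
6: W B9 -> L1 miss  d=D]
7: W B5 -> L1 miss wb->B9  d=D]
8: W B5 -> L1 hit  d=D]
9: W B5 -> L1 hit  d=D]
10: W B2 -> L2 miss wb->B10  d=D]
11: R B6 -> L2 miss wb->B2  d=-]
12: R B10 -> L2 miss  d=-]
13: R B1 -> L1 miss wb->B5  d=-]
14: R B1 -> L1 hit  d=-]
15: W B6 -> L2 miss  d=D]

WB = [9, 10, 2, 5]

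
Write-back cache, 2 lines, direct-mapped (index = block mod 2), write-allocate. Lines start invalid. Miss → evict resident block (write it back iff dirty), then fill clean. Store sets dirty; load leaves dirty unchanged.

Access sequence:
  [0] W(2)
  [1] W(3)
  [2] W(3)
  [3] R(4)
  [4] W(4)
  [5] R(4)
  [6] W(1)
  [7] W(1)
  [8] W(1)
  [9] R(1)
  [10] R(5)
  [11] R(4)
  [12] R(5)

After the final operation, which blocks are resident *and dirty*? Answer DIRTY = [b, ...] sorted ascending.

DIRTY = [4]

0: W B2 -> L0 miss  d=D]
1: W B3 -> L1 miss  d=D]
2: W B3 -> L1 hit  d=D]
3: R B4 -> L0 miss wb->B2  d=-]
4: W B4 -> L0 hit  d=D]
5: R B4 -> L0 hit  d=D]
6: W B1 -> L1 miss wb->B3  d=D]
7: W B1 -> L1 hit  d=D]
8: W B1 -> L1 hit  d=D]
9: R B1 -> L1 hit  d=D]
10: R B5 -> L1 miss wb->B1  d=-]
11: R B4 -> L0 hit  d=D]
12: R B5 -> L1 hit  d=-]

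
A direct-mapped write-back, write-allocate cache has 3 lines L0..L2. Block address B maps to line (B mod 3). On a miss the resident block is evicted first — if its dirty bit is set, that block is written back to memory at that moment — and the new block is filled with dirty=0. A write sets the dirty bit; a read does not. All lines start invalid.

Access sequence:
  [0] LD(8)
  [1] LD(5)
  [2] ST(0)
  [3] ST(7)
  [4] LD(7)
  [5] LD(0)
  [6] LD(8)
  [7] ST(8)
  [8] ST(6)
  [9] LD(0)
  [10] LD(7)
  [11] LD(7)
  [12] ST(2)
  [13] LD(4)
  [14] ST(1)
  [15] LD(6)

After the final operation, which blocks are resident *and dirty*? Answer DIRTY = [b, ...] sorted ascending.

  0 | R B8 → L2 miss [-]
  1 | R B5 → L2 miss [-]
  2 | W B0 → L0 miss [D]
  3 | W B7 → L1 miss [D]
  4 | R B7 → L1 hit [D]
  5 | R B0 → L0 hit [D]
  6 | R B8 → L2 miss [-]
  7 | W B8 → L2 hit [D]
  8 | W B6 → L0 miss wb→B0 [D]
  9 | R B0 → L0 miss wb→B6 [-]
  10 | R B7 → L1 hit [D]
  11 | R B7 → L1 hit [D]
  12 | W B2 → L2 miss wb→B8 [D]
  13 | R B4 → L1 miss wb→B7 [-]
  14 | W B1 → L1 miss [D]
  15 | R B6 → L0 miss [-]

DIRTY = [1, 2]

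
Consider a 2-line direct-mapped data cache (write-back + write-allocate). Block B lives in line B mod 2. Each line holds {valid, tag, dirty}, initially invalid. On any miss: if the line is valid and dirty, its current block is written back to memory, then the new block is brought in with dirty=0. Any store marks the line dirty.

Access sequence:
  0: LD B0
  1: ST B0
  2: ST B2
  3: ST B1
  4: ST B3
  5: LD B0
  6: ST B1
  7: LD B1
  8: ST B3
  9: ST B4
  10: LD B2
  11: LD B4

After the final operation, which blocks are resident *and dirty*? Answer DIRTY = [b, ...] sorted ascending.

DIRTY = [3]

0: R B0 → L0 miss [-]
1: W B0 → L0 hit [D]
2: W B2 → L0 miss wb→B0 [D]
3: W B1 → L1 miss [D]
4: W B3 → L1 miss wb→B1 [D]
5: R B0 → L0 miss wb→B2 [-]
6: W B1 → L1 miss wb→B3 [D]
7: R B1 → L1 hit [D]
8: W B3 → L1 miss wb→B1 [D]
9: W B4 → L0 miss [D]
10: R B2 → L0 miss wb→B4 [-]
11: R B4 → L0 miss [-]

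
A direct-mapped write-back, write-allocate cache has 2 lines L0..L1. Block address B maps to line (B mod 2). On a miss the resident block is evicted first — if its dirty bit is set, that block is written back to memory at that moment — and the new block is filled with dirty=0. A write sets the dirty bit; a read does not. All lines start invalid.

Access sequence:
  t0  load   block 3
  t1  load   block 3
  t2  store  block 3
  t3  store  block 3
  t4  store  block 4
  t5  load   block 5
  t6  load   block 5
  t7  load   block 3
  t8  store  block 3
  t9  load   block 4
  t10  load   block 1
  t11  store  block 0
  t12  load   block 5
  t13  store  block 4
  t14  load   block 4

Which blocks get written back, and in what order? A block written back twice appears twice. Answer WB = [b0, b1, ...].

0: R B3 → L1 miss [-]
1: R B3 → L1 hit [-]
2: W B3 → L1 hit [D]
3: W B3 → L1 hit [D]
4: W B4 → L0 miss [D]
5: R B5 → L1 miss wb→B3 [-]
6: R B5 → L1 hit [-]
7: R B3 → L1 miss [-]
8: W B3 → L1 hit [D]
9: R B4 → L0 hit [D]
10: R B1 → L1 miss wb→B3 [-]
11: W B0 → L0 miss wb→B4 [D]
12: R B5 → L1 miss [-]
13: W B4 → L0 miss wb→B0 [D]
14: R B4 → L0 hit [D]

WB = [3, 3, 4, 0]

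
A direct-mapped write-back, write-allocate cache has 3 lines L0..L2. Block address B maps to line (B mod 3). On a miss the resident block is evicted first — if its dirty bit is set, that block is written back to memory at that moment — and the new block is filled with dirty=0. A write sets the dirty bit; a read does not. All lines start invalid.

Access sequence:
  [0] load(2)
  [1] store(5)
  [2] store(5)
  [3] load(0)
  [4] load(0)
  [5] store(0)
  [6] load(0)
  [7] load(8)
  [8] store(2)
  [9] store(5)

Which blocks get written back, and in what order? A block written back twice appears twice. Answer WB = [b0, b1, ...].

  0 | R B2 → L2 miss [-]
  1 | W B5 → L2 miss [D]
  2 | W B5 → L2 hit [D]
  3 | R B0 → L0 miss [-]
  4 | R B0 → L0 hit [-]
  5 | W B0 → L0 hit [D]
  6 | R B0 → L0 hit [D]
  7 | R B8 → L2 miss wb→B5 [-]
  8 | W B2 → L2 miss [D]
  9 | W B5 → L2 miss wb→B2 [D]

WB = [5, 2]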